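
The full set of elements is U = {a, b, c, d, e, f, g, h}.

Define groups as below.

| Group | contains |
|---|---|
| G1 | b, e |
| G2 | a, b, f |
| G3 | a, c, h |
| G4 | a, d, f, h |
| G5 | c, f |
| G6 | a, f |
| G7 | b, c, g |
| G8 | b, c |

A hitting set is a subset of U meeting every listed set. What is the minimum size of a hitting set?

Take T = {c, e, f}. Each listed group contains at least one of these, so T is a hitting set of size 3.
No choice of 2 elements meets every group, so 3 is the minimum.

3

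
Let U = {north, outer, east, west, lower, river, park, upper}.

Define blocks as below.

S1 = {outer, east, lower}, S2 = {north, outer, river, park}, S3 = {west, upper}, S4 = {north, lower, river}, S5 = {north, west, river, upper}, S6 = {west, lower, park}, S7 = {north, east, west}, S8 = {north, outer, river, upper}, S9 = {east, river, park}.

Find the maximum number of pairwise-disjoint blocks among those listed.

S3, S9 are pairwise disjoint (S3={west,upper}; S9={east,river,park}).
Every remaining block overlaps one of these, and no 3 of the listed blocks are pairwise disjoint, so 2 is the maximum.

2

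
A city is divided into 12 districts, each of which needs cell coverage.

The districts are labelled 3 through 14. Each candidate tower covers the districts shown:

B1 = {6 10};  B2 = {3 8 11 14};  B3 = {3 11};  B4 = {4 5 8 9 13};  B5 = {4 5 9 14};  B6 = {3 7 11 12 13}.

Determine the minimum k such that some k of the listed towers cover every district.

Take {B1, B4, B5, B6}. Their union is {3, 4, 5, 6, 7, 8, 9, 10, 11, 12, 13, 14}, which is all 12 districts.
No 3 of the 6 towers cover everything (all 20 combinations miss at least one district), so 4 is optimal.

4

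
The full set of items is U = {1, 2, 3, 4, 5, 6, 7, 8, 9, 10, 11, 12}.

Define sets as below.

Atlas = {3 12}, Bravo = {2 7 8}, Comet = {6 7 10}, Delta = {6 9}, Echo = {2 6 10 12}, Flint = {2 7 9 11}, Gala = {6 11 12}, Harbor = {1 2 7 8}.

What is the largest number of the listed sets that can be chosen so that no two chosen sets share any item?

3

Atlas, Delta, Harbor are pairwise disjoint (Atlas={3,12}; Delta={6,9}; Harbor={1,2,7,8}).
Every remaining set overlaps one of these, and no 4 of the listed sets are pairwise disjoint, so 3 is the maximum.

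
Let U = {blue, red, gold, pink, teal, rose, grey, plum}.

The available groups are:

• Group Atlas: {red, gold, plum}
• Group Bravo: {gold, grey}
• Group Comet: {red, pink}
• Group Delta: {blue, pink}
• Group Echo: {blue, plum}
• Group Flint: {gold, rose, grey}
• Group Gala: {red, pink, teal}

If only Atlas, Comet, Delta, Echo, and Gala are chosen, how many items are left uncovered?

Union of Atlas, Comet, Delta, Echo, Gala = {blue, red, gold, pink, teal, plum}.
Not covered: rose, grey — 2 items.

2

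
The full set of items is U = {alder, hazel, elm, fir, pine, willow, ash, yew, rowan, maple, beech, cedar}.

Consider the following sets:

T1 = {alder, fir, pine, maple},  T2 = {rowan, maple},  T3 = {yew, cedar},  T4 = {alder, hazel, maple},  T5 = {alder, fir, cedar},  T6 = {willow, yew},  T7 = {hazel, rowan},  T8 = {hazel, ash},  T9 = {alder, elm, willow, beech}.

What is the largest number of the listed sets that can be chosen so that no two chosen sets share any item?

4

T2, T3, T8, T9 are pairwise disjoint (T2={rowan,maple}; T3={yew,cedar}; T8={hazel,ash}; T9={alder,elm,willow,beech}).
Every remaining set overlaps one of these, and no 5 of the listed sets are pairwise disjoint, so 4 is the maximum.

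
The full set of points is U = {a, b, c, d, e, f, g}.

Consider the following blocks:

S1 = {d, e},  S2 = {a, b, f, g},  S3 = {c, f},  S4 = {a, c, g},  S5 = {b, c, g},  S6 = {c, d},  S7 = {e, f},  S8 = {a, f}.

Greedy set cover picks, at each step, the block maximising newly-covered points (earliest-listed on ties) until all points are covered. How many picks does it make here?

3

Greedy: pick S2 (covers 4 new) → pick S1 (covers 2 new) → pick S3 (covers 1 new). Total picks: 3.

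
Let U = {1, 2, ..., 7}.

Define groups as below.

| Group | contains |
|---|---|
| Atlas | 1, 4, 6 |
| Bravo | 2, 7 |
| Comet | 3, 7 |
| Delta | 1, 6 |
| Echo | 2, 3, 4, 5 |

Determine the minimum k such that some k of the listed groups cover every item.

Atlas and Comet and Echo together: Atlas ∪ Comet ∪ Echo = {1, 2, 3, 4, 5, 6, 7} — every item is covered.
Only Echo contains 5, so Echo is forced; the remaining 3 items need at least 2 more groups (each remaining group adds at most 2) — so at least 3 groups are needed, and 3 is optimal.

3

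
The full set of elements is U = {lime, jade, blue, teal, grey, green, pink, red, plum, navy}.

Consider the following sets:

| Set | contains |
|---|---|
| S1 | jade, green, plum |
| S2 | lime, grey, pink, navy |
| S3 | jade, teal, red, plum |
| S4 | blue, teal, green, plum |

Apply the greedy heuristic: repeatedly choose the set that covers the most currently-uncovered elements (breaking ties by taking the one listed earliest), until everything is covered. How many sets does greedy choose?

3

Greedy: pick S2 (covers 4 new) → pick S3 (covers 4 new) → pick S4 (covers 2 new). Total picks: 3.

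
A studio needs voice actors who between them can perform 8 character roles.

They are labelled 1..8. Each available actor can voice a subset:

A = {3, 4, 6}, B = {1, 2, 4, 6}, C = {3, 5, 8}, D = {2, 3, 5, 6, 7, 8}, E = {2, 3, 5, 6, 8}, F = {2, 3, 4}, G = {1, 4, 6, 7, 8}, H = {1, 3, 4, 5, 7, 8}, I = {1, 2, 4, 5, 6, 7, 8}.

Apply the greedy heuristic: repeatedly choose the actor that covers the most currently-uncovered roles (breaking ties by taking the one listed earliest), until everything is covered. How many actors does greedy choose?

2

Greedy: pick I (covers 7 new) → pick A (covers 1 new). Total picks: 2.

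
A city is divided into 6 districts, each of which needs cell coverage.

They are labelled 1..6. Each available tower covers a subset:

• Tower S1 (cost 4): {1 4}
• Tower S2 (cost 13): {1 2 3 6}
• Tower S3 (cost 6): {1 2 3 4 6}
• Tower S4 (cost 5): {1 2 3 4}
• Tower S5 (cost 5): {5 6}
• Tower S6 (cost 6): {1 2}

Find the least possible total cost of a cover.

10

S4, S5 together cover every district (S4 ∪ S5 = {1, 2, 3, 4, 5, 6}); total cost 5 + 5 = 10.
The greedy pick S3, S5 costs 11; no covering selection beats 10.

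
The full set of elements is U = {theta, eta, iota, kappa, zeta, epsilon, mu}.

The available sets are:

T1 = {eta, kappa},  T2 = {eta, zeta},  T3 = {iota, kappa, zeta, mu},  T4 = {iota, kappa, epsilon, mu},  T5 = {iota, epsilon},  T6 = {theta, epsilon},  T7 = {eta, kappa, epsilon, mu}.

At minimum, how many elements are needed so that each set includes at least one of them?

3

The 3 elements {theta, eta, iota} hit every set.
No choice of 2 elements meets every set, so 3 is the minimum.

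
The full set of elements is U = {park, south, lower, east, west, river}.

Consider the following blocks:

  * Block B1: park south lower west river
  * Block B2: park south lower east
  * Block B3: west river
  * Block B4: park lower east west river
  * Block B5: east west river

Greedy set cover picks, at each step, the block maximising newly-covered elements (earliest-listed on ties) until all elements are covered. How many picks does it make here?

2

Greedy: pick B1 (covers 5 new) → pick B2 (covers 1 new). Total picks: 2.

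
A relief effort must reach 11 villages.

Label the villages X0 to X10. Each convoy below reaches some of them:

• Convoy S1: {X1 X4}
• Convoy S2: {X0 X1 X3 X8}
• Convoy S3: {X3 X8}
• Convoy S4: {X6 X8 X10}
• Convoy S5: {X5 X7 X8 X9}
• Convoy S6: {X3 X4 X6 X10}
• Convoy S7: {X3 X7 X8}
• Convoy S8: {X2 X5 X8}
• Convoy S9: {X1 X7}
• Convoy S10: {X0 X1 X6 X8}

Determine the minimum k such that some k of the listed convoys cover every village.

S5 and S6 and S8 and S10 together: S5 ∪ S6 ∪ S8 ∪ S10 = {X0, X1, X2, X3, X4, X5, X6, X7, X8, X9, X10} — every village is covered.
No 3 of the 10 convoys cover everything (all 120 combinations miss at least one village), so 4 is optimal.

4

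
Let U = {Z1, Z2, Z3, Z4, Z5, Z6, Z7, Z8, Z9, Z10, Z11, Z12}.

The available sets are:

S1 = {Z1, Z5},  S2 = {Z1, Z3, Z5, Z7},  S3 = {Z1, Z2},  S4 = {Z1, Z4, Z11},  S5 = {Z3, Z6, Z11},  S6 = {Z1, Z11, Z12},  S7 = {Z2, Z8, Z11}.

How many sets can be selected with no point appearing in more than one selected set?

2

S3, S5 are pairwise disjoint (S3={Z1,Z2}; S5={Z3,Z6,Z11}).
Every remaining set overlaps one of these, and no 3 of the listed sets are pairwise disjoint, so 2 is the maximum.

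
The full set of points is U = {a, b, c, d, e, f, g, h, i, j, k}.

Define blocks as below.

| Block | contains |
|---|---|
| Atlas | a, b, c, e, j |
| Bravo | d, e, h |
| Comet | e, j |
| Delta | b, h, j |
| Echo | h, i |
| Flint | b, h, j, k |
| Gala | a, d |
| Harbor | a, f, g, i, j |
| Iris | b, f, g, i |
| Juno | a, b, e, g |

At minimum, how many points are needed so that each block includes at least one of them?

T = {a, h, i, j} meets every block (each contains at least one member of T), and |T| = 4.
No choice of 3 points meets every block, so 4 is the minimum.

4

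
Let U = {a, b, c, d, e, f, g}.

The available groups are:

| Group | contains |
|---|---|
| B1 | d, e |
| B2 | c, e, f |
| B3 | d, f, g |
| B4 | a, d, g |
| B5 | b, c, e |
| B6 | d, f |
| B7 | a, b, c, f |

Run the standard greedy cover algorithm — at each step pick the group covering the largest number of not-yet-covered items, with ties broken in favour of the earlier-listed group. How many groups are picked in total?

Greedy: pick B7 (covers 4 new) → pick B1 (covers 2 new) → pick B3 (covers 1 new). Total picks: 3.

3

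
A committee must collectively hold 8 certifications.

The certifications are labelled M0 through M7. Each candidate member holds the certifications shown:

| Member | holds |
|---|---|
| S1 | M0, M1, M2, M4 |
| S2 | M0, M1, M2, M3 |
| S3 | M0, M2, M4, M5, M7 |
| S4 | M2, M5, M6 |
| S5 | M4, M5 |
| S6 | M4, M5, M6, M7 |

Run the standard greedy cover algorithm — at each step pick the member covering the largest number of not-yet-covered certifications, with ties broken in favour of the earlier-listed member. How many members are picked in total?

Greedy: pick S3 (covers 5 new) → pick S2 (covers 2 new) → pick S4 (covers 1 new). Total picks: 3.
(The true minimum cover uses only 2 members, so greedy is not optimal here.)

3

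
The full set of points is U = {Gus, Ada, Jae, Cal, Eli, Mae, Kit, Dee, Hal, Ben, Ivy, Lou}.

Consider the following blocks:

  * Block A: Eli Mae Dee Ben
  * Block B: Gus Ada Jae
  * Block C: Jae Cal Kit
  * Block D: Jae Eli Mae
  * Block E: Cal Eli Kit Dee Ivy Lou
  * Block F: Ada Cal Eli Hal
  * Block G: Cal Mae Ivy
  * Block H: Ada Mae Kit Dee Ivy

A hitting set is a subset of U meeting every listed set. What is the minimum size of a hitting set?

3

Take T = {Ada, Cal, Eli}. Each listed block contains at least one of these, so T is a hitting set of size 3.
No choice of 2 points meets every block, so 3 is the minimum.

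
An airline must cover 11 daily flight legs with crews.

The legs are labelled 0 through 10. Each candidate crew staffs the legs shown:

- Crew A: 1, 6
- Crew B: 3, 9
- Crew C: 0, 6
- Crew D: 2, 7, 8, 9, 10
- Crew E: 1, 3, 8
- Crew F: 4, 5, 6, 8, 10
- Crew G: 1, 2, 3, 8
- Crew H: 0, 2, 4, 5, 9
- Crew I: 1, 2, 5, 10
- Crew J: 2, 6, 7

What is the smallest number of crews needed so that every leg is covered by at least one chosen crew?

D and G and H and J together: D ∪ G ∪ H ∪ J = {0, 1, 2, 3, 4, 5, 6, 7, 8, 9, 10} — every leg is covered.
No 3 of the 10 crews cover everything (all 120 combinations miss at least one leg), so 4 is optimal.

4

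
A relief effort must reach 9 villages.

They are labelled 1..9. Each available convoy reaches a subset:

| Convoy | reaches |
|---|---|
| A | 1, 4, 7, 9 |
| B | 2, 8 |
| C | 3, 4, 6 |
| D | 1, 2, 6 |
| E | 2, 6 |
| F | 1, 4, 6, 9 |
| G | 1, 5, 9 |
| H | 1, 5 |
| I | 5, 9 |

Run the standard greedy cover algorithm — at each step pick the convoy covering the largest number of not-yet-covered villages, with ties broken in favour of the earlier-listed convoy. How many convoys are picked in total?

4

Greedy: pick A (covers 4 new) → pick B (covers 2 new) → pick C (covers 2 new) → pick G (covers 1 new). Total picks: 4.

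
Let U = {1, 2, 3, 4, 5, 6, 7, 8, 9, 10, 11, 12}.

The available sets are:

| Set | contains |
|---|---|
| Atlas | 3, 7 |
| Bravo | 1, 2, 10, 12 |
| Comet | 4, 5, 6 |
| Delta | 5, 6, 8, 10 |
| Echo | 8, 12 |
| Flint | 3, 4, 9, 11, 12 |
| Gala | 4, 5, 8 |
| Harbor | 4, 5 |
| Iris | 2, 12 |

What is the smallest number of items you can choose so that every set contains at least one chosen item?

Take H = {3, 5, 12}. Each listed set contains at least one of these, so H is a hitting set of size 3.
The sets Atlas, Harbor, Iris are pairwise disjoint, so any hitting set needs a separate item for each — at least 3. Hence 3 is optimal.

3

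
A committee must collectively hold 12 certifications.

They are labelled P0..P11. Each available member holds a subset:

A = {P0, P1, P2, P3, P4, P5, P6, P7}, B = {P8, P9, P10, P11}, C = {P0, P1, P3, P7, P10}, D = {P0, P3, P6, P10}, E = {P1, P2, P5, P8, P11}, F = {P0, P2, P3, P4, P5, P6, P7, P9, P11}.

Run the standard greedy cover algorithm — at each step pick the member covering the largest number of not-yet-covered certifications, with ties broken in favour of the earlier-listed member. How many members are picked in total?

3

Greedy: pick F (covers 9 new) → pick B (covers 2 new) → pick A (covers 1 new). Total picks: 3.
(The true minimum cover uses only 2 members, so greedy is not optimal here.)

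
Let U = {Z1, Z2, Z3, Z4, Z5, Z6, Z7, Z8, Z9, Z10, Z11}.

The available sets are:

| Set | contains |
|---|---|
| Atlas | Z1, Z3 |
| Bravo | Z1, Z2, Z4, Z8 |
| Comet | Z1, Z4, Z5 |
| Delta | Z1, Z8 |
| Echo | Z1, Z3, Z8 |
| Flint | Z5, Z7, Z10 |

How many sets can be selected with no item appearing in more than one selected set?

Atlas, Flint are pairwise disjoint (Atlas={Z1,Z3}; Flint={Z5,Z7,Z10}).
Every remaining set overlaps one of these, and no 3 of the listed sets are pairwise disjoint, so 2 is the maximum.

2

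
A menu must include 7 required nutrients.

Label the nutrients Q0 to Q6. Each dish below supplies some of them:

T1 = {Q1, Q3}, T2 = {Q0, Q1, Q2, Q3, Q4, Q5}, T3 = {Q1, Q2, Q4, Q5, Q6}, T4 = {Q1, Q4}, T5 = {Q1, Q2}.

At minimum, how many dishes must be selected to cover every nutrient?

2

Take {T2, T3}. Their union is {Q0, Q1, Q2, Q3, Q4, Q5, Q6}, which is all 7 nutrients.
No single dish has all 7 nutrients (the largest, T2, has 6), so 2 is optimal.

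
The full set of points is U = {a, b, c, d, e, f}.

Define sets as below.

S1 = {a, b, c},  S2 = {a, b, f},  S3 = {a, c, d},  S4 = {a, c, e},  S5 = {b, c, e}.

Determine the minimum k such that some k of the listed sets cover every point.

Take {S2, S3, S5}. Their union is {a, b, c, d, e, f}, which is all 6 points.
Only S3 contains d, so S3 is forced; the remaining 3 points need at least 2 more sets (each remaining set adds at most 2) — so at least 3 sets are needed, and 3 is optimal.

3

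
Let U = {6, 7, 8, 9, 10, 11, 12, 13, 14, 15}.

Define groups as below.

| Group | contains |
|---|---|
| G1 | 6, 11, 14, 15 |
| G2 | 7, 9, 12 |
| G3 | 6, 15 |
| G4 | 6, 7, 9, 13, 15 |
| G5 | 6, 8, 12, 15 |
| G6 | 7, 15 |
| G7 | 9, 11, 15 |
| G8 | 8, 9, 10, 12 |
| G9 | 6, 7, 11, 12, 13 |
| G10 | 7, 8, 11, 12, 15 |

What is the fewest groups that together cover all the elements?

Take {G1, G4, G8}. Their union is {6, 7, 8, 9, 10, 11, 12, 13, 14, 15}, which is all 10 elements.
Only G8 contains 10, so G8 is forced; the remaining 6 elements need at least 2 more groups (each remaining group adds at most 4) — so at least 3 groups are needed, and 3 is optimal.

3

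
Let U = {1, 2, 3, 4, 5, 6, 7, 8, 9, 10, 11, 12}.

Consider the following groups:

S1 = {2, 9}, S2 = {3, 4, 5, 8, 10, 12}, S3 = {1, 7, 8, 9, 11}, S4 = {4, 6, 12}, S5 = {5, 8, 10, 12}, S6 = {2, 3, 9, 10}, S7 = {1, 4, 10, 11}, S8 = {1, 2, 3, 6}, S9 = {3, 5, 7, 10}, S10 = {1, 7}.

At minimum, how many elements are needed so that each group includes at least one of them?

4

The 4 elements {1, 9, 10, 12} hit every group.
No choice of 3 elements meets every group, so 4 is the minimum.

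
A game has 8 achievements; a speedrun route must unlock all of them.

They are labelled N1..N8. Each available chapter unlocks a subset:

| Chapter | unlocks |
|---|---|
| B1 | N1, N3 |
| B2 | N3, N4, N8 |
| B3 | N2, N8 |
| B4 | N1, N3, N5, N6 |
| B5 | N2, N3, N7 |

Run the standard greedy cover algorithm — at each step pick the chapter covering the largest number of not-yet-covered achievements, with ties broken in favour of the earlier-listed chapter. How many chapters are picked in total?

Greedy: pick B4 (covers 4 new) → pick B2 (covers 2 new) → pick B5 (covers 2 new). Total picks: 3.

3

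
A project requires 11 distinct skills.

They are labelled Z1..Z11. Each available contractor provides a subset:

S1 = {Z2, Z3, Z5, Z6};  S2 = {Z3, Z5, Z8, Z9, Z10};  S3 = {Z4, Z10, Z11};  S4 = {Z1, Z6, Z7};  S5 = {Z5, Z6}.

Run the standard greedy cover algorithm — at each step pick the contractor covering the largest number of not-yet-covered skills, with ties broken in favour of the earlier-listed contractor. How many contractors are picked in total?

Greedy: pick S2 (covers 5 new) → pick S4 (covers 3 new) → pick S3 (covers 2 new) → pick S1 (covers 1 new). Total picks: 4.

4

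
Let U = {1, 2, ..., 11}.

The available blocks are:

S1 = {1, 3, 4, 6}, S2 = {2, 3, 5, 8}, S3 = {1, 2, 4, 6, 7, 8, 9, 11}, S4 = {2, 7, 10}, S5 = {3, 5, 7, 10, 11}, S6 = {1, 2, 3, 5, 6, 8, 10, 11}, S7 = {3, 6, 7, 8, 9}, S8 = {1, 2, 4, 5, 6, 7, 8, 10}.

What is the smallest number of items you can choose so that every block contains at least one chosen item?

The 2 items {2, 3} hit every block.
The blocks S1, S4 are pairwise disjoint, so any hitting set needs a separate item for each — at least 2. Hence 2 is optimal.

2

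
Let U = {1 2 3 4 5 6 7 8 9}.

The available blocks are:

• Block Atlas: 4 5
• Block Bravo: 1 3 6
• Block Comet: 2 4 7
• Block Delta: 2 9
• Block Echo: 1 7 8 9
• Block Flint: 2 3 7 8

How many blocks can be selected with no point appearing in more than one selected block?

Atlas, Bravo, Delta are pairwise disjoint (Atlas={4,5}; Bravo={1,3,6}; Delta={2,9}).
Every remaining block overlaps one of these, and no 4 of the listed blocks are pairwise disjoint, so 3 is the maximum.

3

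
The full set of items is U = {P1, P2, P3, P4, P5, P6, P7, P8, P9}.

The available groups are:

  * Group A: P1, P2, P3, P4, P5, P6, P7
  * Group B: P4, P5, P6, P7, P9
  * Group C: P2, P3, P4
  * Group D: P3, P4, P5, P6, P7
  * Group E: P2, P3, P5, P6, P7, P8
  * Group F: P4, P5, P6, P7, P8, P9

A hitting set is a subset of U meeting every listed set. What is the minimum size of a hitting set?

The 2 items {P2, P6} hit every group.
No single item lies in every group, so at least 2 are needed and 2 is optimal.

2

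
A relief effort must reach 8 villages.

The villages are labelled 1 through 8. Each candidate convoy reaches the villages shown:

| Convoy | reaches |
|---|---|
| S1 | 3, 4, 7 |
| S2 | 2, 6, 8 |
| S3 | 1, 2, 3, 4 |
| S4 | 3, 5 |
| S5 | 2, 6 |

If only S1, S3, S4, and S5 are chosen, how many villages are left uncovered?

1

Union of S1, S3, S4, S5 = {1, 2, 3, 4, 5, 6, 7}.
Not covered: 8 — 1 village.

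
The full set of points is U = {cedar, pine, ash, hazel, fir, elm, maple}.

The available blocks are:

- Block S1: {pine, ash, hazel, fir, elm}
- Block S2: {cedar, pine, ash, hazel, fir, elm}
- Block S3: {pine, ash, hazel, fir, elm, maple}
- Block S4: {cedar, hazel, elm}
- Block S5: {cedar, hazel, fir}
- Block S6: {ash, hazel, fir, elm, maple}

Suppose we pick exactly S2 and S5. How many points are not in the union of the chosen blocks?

Union of S2, S5 = {cedar, pine, ash, hazel, fir, elm}.
Not covered: maple — 1 point.

1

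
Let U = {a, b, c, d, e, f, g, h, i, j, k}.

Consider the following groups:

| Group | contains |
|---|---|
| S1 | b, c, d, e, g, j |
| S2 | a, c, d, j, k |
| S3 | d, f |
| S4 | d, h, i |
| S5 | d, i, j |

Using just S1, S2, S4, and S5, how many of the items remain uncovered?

1

Union of S1, S2, S4, S5 = {a, b, c, d, e, g, h, i, j, k}.
Not covered: f — 1 item.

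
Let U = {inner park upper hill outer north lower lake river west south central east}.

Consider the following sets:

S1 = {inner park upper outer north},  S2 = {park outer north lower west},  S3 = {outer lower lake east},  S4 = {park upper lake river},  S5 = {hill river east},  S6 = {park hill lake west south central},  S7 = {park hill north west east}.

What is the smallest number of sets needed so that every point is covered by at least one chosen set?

S1 and S3 and S4 and S6 together: S1 ∪ S3 ∪ S4 ∪ S6 = {inner, park, upper, hill, outer, north, lower, lake, river, west, south, central, east} — every point is covered.
No 3 of the 7 sets cover everything (all 35 combinations miss at least one point), so 4 is optimal.

4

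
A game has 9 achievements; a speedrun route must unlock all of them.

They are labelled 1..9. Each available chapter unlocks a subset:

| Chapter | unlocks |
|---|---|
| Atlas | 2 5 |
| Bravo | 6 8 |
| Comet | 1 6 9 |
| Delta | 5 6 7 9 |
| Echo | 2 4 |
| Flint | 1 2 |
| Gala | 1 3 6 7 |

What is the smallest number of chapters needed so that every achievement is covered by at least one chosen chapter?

Bravo and Delta and Echo and Gala together: Bravo ∪ Delta ∪ Echo ∪ Gala = {1, 2, 3, 4, 5, 6, 7, 8, 9} — every achievement is covered.
Only Gala contains 3, so Gala is forced; the remaining 5 achievements need at least 3 more chapters (each remaining chapter adds at most 2) — so at least 4 chapters are needed, and 4 is optimal.

4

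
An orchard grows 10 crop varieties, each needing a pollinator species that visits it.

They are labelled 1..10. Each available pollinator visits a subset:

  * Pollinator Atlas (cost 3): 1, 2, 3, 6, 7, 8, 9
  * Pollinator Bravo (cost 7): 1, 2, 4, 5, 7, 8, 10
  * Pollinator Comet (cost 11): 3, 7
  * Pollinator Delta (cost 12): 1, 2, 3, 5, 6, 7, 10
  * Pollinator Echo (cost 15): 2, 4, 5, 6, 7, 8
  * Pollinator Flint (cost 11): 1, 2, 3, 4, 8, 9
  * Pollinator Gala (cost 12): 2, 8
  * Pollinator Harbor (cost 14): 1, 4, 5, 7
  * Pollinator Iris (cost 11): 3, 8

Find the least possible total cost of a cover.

10

Atlas, Bravo together cover every variety (Atlas ∪ Bravo = {1, 2, 3, 4, 5, 6, 7, 8, 9, 10}); total cost 3 + 7 = 10.
No covering selection has total cost below 10.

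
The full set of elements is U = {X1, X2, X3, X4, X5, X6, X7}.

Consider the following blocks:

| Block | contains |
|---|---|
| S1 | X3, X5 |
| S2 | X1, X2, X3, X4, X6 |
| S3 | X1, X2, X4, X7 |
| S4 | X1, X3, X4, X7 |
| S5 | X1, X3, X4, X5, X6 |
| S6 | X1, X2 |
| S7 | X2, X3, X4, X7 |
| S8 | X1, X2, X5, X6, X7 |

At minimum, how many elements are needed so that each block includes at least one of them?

2

The 2 elements {X2, X3} hit every block.
The blocks S1, S6 are pairwise disjoint, so any hitting set needs a separate element for each — at least 2. Hence 2 is optimal.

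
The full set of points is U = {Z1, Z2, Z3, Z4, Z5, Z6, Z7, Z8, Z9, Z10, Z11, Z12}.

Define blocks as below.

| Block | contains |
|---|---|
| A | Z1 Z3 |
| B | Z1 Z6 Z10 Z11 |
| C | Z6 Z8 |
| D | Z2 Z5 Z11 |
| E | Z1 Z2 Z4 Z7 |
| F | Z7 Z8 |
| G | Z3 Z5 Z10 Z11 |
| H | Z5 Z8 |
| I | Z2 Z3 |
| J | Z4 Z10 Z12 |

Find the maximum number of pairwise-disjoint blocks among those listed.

A, C, D, J are pairwise disjoint (A={Z1,Z3}; C={Z6,Z8}; D={Z2,Z5,Z11}; J={Z4,Z10,Z12}).
Every remaining block overlaps one of these, and no 5 of the listed blocks are pairwise disjoint, so 4 is the maximum.

4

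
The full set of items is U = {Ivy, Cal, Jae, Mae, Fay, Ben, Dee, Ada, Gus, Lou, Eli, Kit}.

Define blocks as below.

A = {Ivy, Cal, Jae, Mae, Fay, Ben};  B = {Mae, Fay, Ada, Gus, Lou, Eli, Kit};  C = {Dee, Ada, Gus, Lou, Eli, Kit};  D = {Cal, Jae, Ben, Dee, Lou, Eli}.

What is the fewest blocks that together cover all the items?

2

A and C together: A ∪ C = {Ivy, Cal, Jae, Mae, Fay, Ben, Dee, Ada, Gus, Lou, Eli, Kit} — every item is covered.
No single block has all 12 items (the largest, B, has 7), so 2 is optimal.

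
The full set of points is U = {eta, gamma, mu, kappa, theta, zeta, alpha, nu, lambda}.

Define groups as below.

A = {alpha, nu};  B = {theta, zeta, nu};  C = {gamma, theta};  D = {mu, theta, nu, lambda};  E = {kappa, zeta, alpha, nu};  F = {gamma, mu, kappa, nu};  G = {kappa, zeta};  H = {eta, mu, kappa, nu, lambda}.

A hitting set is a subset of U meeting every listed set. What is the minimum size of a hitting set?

3

The 3 points {kappa, theta, alpha} hit every group.
The groups A, C, G are pairwise disjoint, so any hitting set needs a separate point for each — at least 3. Hence 3 is optimal.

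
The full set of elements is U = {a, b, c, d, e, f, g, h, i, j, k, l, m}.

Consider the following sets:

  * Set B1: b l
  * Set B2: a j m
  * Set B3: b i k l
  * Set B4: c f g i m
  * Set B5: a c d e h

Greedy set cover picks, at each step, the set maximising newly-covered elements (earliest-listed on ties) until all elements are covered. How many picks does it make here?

Greedy: pick B4 (covers 5 new) → pick B5 (covers 4 new) → pick B3 (covers 3 new) → pick B2 (covers 1 new). Total picks: 4.

4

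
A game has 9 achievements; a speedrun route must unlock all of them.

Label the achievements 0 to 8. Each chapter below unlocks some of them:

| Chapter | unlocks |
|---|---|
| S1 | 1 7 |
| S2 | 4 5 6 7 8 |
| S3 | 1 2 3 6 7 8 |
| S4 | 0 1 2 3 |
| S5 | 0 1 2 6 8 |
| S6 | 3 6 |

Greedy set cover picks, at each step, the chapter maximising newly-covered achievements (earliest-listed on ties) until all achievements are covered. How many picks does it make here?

Greedy: pick S3 (covers 6 new) → pick S2 (covers 2 new) → pick S4 (covers 1 new). Total picks: 3.
(The true minimum cover uses only 2 chapters, so greedy is not optimal here.)

3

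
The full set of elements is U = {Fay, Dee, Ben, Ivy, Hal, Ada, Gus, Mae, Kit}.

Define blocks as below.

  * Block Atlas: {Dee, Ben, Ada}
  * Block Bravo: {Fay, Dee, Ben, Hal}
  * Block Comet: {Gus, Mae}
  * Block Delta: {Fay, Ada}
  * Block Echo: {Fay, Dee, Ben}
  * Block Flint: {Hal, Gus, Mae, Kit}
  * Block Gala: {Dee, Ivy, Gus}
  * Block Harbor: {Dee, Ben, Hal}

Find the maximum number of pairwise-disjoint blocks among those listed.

Comet, Delta, Harbor are pairwise disjoint (Comet={Gus,Mae}; Delta={Fay,Ada}; Harbor={Dee,Ben,Hal}).
Every remaining block overlaps one of these, and no 4 of the listed blocks are pairwise disjoint, so 3 is the maximum.

3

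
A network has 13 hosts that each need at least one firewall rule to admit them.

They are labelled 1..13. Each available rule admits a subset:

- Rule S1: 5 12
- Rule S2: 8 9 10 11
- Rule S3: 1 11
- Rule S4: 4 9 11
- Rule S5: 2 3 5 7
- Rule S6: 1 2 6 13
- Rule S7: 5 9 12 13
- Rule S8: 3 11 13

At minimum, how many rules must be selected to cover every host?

S1 and S2 and S4 and S5 and S6 together: S1 ∪ S2 ∪ S4 ∪ S5 ∪ S6 = {1, 2, 3, 4, 5, 6, 7, 8, 9, 10, 11, 12, 13} — every host is covered.
No 4 of the 8 rules cover everything (all 70 combinations miss at least one host), so 5 is optimal.

5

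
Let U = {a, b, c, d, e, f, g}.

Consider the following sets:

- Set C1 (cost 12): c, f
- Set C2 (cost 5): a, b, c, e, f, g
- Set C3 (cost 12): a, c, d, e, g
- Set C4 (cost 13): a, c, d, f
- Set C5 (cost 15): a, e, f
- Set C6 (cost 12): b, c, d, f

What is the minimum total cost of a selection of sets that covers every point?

17

C2, C6 together cover every point (C2 ∪ C6 = {a, b, c, d, e, f, g}); total cost 5 + 12 = 17.
No covering selection has total cost below 17.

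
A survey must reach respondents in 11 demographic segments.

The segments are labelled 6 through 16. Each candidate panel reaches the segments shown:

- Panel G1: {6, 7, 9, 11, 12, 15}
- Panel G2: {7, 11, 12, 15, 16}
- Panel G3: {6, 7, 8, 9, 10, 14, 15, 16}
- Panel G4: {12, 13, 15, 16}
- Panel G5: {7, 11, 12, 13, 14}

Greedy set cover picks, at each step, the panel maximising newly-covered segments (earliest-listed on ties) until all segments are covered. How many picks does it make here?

Greedy: pick G3 (covers 8 new) → pick G5 (covers 3 new). Total picks: 2.

2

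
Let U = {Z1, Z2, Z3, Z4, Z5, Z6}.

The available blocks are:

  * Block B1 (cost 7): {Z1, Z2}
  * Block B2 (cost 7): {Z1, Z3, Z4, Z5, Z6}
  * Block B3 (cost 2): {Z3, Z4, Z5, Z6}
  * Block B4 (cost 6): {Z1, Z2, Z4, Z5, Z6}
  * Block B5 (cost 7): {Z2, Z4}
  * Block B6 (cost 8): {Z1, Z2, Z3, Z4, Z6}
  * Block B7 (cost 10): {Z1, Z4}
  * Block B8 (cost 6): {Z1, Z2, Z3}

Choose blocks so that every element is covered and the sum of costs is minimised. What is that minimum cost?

B3, B8 together cover every element (B3 ∪ B8 = {Z1, Z2, Z3, Z4, Z5, Z6}); total cost 2 + 6 = 8.
No covering selection has total cost below 8.

8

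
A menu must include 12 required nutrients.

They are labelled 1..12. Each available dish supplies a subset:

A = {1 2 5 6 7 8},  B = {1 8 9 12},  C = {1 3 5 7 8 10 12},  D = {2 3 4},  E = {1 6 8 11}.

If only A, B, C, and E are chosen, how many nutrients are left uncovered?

1

Union of A, B, C, E = {1, 2, 3, 5, 6, 7, 8, 9, 10, 11, 12}.
Not covered: 4 — 1 nutrient.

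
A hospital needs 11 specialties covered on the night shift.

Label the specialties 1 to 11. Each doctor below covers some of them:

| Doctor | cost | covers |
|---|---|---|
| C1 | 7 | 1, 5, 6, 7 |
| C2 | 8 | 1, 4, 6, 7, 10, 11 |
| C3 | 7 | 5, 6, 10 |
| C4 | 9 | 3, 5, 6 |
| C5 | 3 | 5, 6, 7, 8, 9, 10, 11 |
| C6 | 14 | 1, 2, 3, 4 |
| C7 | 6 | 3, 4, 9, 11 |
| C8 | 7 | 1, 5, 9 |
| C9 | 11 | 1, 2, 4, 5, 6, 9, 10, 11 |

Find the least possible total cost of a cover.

C5, C6 together cover every specialty (C5 ∪ C6 = {1, 2, 3, 4, 5, 6, 7, 8, 9, 10, 11}); total cost 3 + 14 = 17.
The greedy pick C5, C7, C9 costs 20; no covering selection beats 17.

17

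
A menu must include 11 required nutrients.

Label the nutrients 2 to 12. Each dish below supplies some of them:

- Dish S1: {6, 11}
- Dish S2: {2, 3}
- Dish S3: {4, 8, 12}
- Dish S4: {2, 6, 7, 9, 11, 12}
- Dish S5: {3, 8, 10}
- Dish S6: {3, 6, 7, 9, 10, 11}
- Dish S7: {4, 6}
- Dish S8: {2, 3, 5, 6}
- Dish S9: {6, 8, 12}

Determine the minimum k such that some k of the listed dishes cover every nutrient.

Take {S3, S6, S8}. Their union is {2, 3, 4, 5, 6, 7, 8, 9, 10, 11, 12}, which is all 11 nutrients.
Only S8 contains 5, so S8 is forced; the remaining 7 nutrients need at least 2 more dishes (each remaining dish adds at most 4) — so at least 3 dishes are needed, and 3 is optimal.

3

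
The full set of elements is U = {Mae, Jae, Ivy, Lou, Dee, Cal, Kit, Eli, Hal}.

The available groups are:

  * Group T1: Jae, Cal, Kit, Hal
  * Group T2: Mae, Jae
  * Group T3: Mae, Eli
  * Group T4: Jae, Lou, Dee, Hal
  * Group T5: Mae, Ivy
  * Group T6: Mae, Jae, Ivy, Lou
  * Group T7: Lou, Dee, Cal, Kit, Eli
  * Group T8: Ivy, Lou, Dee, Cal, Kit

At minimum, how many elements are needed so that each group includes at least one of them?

3

The 3 elements {Jae, Ivy, Eli} hit every group.
No choice of 2 elements meets every group, so 3 is the minimum.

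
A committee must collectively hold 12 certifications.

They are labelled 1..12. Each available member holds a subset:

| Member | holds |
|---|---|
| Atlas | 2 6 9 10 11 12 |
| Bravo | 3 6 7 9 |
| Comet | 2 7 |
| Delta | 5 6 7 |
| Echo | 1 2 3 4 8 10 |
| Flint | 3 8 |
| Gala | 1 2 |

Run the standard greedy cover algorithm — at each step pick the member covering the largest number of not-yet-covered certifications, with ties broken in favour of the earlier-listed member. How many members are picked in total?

3

Greedy: pick Atlas (covers 6 new) → pick Echo (covers 4 new) → pick Delta (covers 2 new). Total picks: 3.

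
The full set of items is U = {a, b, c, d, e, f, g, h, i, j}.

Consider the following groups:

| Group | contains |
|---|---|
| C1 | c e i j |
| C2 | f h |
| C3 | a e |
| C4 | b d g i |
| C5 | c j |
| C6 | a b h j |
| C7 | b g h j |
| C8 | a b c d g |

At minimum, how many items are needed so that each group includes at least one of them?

4

Take T = {d, e, h, j}. Each listed group contains at least one of these, so T is a hitting set of size 4.
The groups C2, C3, C4, C5 are pairwise disjoint, so any hitting set needs a separate item for each — at least 4. Hence 4 is optimal.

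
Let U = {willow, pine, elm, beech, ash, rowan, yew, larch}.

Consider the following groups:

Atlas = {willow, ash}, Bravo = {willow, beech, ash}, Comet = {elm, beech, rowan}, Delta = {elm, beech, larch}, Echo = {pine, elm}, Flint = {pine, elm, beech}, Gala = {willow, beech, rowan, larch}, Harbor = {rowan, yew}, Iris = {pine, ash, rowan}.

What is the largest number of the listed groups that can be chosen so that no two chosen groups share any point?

3

Atlas, Flint, Harbor are pairwise disjoint (Atlas={willow,ash}; Flint={pine,elm,beech}; Harbor={rowan,yew}).
Every remaining group overlaps one of these, and no 4 of the listed groups are pairwise disjoint, so 3 is the maximum.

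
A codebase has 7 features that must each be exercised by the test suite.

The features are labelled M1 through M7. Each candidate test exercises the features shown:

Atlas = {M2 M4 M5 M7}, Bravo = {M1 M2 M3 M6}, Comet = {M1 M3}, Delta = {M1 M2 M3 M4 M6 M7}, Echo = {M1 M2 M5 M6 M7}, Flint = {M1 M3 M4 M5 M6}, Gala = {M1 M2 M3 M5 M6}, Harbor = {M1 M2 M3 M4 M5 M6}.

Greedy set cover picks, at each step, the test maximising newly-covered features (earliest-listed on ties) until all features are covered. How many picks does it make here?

2

Greedy: pick Delta (covers 6 new) → pick Atlas (covers 1 new). Total picks: 2.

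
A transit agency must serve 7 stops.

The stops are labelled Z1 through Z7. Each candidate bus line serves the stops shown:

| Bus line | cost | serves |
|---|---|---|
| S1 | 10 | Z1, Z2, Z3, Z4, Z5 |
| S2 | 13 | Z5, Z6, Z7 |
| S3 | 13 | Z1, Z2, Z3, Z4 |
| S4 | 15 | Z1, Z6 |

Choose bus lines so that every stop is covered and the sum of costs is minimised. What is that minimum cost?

S1, S2 together cover every stop (S1 ∪ S2 = {Z1, Z2, Z3, Z4, Z5, Z6, Z7}); total cost 10 + 13 = 23.
No covering selection has total cost below 23.

23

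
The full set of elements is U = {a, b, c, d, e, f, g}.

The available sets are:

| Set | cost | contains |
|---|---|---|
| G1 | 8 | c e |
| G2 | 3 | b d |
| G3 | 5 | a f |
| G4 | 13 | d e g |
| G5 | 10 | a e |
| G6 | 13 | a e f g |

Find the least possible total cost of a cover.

G1, G2, G6 together cover every element (G1 ∪ G2 ∪ G6 = {a, b, c, d, e, f, g}); total cost 8 + 3 + 13 = 24.
The greedy pick G2, G3, G1, G4 costs 29; no covering selection beats 24.

24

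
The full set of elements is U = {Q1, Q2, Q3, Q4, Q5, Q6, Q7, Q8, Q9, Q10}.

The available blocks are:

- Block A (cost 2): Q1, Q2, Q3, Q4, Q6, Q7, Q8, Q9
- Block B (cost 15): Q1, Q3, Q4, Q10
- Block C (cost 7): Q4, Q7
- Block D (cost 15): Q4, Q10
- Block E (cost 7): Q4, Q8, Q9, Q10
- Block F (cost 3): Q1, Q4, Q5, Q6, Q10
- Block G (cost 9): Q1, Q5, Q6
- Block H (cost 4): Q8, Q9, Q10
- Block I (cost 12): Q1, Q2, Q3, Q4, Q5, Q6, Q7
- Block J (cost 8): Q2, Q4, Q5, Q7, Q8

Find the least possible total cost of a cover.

A, F together cover every element (A ∪ F = {Q1, Q2, Q3, Q4, Q5, Q6, Q7, Q8, Q9, Q10}); total cost 2 + 3 = 5.
No covering selection has total cost below 5.

5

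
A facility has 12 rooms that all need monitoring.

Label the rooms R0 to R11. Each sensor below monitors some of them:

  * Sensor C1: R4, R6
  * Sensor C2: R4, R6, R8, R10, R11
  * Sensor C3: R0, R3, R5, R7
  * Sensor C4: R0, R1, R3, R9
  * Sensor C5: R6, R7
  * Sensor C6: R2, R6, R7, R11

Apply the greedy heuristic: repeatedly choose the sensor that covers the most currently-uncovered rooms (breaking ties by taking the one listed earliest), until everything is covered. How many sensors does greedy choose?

Greedy: pick C2 (covers 5 new) → pick C3 (covers 4 new) → pick C4 (covers 2 new) → pick C6 (covers 1 new). Total picks: 4.

4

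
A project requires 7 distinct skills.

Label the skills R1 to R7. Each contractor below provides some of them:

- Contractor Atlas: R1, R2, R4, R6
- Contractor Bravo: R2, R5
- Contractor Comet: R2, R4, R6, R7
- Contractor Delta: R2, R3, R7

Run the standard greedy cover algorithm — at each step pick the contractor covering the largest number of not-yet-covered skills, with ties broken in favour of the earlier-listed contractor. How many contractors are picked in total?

3

Greedy: pick Atlas (covers 4 new) → pick Delta (covers 2 new) → pick Bravo (covers 1 new). Total picks: 3.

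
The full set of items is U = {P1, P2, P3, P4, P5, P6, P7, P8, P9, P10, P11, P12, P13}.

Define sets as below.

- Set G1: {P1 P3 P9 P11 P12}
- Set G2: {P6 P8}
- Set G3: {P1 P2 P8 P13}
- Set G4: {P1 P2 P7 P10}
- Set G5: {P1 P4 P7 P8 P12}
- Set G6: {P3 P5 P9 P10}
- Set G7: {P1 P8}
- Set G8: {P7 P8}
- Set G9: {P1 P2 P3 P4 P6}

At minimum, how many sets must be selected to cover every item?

5

G1 and G3 and G4 and G6 and G9 together: G1 ∪ G3 ∪ G4 ∪ G6 ∪ G9 = {P1, P2, P3, P4, P5, P6, P7, P8, P9, P10, P11, P12, P13} — every item is covered.
No 4 of the 9 sets cover everything (all 126 combinations miss at least one item), so 5 is optimal.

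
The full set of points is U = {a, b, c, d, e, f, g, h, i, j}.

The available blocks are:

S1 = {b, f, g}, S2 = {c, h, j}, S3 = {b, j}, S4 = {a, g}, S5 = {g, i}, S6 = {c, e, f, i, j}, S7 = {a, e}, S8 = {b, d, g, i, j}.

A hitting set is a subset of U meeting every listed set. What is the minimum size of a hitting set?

3

T = {e, g, j} meets every block (each contains at least one member of T), and |T| = 3.
The blocks S2, S5, S7 are pairwise disjoint, so any hitting set needs a separate point for each — at least 3. Hence 3 is optimal.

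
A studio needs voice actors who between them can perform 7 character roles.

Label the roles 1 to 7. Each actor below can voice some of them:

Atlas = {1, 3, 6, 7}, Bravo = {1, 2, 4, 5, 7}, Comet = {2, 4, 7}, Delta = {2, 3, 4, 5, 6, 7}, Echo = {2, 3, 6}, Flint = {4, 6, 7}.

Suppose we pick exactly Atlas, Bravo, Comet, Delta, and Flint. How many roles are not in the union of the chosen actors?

Union of Atlas, Bravo, Comet, Delta, Flint = {1, 2, 3, 4, 5, 6, 7} — that's every role, so 0 are uncovered.

0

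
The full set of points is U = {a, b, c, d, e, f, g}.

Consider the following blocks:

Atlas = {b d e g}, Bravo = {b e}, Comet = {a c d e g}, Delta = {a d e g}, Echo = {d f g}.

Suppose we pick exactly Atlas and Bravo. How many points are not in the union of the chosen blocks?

Union of Atlas, Bravo = {b, d, e, g}.
Not covered: a, c, f — 3 points.

3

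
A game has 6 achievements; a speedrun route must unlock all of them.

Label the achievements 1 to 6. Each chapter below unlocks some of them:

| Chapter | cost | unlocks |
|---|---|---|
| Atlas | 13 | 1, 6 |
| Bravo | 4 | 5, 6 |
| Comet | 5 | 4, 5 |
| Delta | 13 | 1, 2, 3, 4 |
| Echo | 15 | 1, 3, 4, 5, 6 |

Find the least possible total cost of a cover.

Bravo, Delta together cover every achievement (Bravo ∪ Delta = {1, 2, 3, 4, 5, 6}); total cost 4 + 13 = 17.
No covering selection has total cost below 17.

17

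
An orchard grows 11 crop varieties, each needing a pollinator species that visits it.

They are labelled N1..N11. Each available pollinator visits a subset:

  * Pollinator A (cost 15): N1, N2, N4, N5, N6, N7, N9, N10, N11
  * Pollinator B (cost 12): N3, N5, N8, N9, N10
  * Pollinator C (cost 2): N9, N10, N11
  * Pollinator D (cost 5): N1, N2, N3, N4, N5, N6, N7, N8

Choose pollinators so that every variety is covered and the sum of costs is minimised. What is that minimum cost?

C, D together cover every variety (C ∪ D = {N1, N2, N3, N4, N5, N6, N7, N8, N9, N10, N11}); total cost 2 + 5 = 7.
No covering selection has total cost below 7.

7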